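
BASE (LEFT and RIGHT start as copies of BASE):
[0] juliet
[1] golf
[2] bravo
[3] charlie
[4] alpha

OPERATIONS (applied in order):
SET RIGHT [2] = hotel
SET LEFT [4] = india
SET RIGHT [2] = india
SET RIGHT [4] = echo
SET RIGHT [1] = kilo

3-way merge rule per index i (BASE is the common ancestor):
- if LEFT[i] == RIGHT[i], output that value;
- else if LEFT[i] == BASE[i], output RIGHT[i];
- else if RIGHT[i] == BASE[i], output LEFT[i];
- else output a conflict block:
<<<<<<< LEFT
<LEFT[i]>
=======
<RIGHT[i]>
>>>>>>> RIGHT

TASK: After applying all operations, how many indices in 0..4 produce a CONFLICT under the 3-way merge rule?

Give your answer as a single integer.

Answer: 1

Derivation:
Final LEFT:  [juliet, golf, bravo, charlie, india]
Final RIGHT: [juliet, kilo, india, charlie, echo]
i=0: L=juliet R=juliet -> agree -> juliet
i=1: L=golf=BASE, R=kilo -> take RIGHT -> kilo
i=2: L=bravo=BASE, R=india -> take RIGHT -> india
i=3: L=charlie R=charlie -> agree -> charlie
i=4: BASE=alpha L=india R=echo all differ -> CONFLICT
Conflict count: 1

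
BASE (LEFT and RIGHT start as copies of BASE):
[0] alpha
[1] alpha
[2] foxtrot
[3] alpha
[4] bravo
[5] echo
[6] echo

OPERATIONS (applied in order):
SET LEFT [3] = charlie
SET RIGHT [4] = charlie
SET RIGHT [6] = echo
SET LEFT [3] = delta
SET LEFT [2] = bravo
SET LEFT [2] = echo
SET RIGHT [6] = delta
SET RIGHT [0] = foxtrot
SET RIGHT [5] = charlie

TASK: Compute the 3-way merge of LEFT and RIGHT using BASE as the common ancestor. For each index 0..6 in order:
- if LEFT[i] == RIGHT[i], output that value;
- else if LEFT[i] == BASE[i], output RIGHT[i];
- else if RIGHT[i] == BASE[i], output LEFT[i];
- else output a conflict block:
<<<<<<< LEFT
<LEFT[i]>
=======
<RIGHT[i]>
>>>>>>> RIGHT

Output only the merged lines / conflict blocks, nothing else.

Final LEFT:  [alpha, alpha, echo, delta, bravo, echo, echo]
Final RIGHT: [foxtrot, alpha, foxtrot, alpha, charlie, charlie, delta]
i=0: L=alpha=BASE, R=foxtrot -> take RIGHT -> foxtrot
i=1: L=alpha R=alpha -> agree -> alpha
i=2: L=echo, R=foxtrot=BASE -> take LEFT -> echo
i=3: L=delta, R=alpha=BASE -> take LEFT -> delta
i=4: L=bravo=BASE, R=charlie -> take RIGHT -> charlie
i=5: L=echo=BASE, R=charlie -> take RIGHT -> charlie
i=6: L=echo=BASE, R=delta -> take RIGHT -> delta

Answer: foxtrot
alpha
echo
delta
charlie
charlie
delta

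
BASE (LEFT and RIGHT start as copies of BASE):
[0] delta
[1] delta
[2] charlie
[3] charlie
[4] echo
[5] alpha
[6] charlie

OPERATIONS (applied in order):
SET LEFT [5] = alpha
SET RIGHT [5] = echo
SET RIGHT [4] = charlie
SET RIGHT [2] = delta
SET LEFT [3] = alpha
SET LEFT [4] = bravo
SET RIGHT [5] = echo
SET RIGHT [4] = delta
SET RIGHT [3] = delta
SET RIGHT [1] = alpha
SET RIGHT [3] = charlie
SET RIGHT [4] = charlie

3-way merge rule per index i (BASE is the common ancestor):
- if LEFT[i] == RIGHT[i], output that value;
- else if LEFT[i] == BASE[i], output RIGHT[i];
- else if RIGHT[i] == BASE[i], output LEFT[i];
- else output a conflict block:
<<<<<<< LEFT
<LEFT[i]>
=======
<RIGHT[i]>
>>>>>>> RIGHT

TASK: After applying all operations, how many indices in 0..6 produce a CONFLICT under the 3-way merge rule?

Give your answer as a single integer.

Final LEFT:  [delta, delta, charlie, alpha, bravo, alpha, charlie]
Final RIGHT: [delta, alpha, delta, charlie, charlie, echo, charlie]
i=0: L=delta R=delta -> agree -> delta
i=1: L=delta=BASE, R=alpha -> take RIGHT -> alpha
i=2: L=charlie=BASE, R=delta -> take RIGHT -> delta
i=3: L=alpha, R=charlie=BASE -> take LEFT -> alpha
i=4: BASE=echo L=bravo R=charlie all differ -> CONFLICT
i=5: L=alpha=BASE, R=echo -> take RIGHT -> echo
i=6: L=charlie R=charlie -> agree -> charlie
Conflict count: 1

Answer: 1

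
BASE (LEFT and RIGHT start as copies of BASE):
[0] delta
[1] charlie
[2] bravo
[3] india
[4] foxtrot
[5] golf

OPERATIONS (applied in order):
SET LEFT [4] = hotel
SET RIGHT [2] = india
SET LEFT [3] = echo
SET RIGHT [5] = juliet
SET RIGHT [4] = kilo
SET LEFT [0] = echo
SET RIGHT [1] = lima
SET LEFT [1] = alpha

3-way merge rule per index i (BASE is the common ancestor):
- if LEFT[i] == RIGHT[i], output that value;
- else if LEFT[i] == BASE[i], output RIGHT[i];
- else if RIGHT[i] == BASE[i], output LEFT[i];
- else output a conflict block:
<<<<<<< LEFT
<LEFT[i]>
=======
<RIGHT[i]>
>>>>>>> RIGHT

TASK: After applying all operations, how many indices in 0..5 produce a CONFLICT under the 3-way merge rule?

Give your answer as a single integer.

Answer: 2

Derivation:
Final LEFT:  [echo, alpha, bravo, echo, hotel, golf]
Final RIGHT: [delta, lima, india, india, kilo, juliet]
i=0: L=echo, R=delta=BASE -> take LEFT -> echo
i=1: BASE=charlie L=alpha R=lima all differ -> CONFLICT
i=2: L=bravo=BASE, R=india -> take RIGHT -> india
i=3: L=echo, R=india=BASE -> take LEFT -> echo
i=4: BASE=foxtrot L=hotel R=kilo all differ -> CONFLICT
i=5: L=golf=BASE, R=juliet -> take RIGHT -> juliet
Conflict count: 2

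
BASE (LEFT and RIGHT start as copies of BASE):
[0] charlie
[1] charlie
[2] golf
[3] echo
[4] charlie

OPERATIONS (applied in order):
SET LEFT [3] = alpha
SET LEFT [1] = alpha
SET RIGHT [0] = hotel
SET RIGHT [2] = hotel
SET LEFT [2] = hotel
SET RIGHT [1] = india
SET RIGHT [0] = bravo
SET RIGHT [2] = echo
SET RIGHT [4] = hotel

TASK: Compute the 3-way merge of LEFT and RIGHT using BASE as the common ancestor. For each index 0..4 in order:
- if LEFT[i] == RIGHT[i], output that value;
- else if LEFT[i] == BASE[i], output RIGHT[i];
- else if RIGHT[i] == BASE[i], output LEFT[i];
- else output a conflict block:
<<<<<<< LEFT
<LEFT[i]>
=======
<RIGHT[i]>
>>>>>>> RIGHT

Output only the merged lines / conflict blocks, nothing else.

Final LEFT:  [charlie, alpha, hotel, alpha, charlie]
Final RIGHT: [bravo, india, echo, echo, hotel]
i=0: L=charlie=BASE, R=bravo -> take RIGHT -> bravo
i=1: BASE=charlie L=alpha R=india all differ -> CONFLICT
i=2: BASE=golf L=hotel R=echo all differ -> CONFLICT
i=3: L=alpha, R=echo=BASE -> take LEFT -> alpha
i=4: L=charlie=BASE, R=hotel -> take RIGHT -> hotel

Answer: bravo
<<<<<<< LEFT
alpha
=======
india
>>>>>>> RIGHT
<<<<<<< LEFT
hotel
=======
echo
>>>>>>> RIGHT
alpha
hotel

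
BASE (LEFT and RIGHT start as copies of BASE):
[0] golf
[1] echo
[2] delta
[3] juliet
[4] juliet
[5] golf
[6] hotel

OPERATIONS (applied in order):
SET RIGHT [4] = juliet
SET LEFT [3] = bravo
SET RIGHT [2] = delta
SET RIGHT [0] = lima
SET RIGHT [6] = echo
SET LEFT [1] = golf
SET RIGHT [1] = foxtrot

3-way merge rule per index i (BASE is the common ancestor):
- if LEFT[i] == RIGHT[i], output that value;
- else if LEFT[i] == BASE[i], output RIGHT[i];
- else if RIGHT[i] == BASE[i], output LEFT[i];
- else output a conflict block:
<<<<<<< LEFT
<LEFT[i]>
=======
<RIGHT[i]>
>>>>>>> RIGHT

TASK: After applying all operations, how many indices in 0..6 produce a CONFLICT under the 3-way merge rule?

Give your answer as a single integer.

Final LEFT:  [golf, golf, delta, bravo, juliet, golf, hotel]
Final RIGHT: [lima, foxtrot, delta, juliet, juliet, golf, echo]
i=0: L=golf=BASE, R=lima -> take RIGHT -> lima
i=1: BASE=echo L=golf R=foxtrot all differ -> CONFLICT
i=2: L=delta R=delta -> agree -> delta
i=3: L=bravo, R=juliet=BASE -> take LEFT -> bravo
i=4: L=juliet R=juliet -> agree -> juliet
i=5: L=golf R=golf -> agree -> golf
i=6: L=hotel=BASE, R=echo -> take RIGHT -> echo
Conflict count: 1

Answer: 1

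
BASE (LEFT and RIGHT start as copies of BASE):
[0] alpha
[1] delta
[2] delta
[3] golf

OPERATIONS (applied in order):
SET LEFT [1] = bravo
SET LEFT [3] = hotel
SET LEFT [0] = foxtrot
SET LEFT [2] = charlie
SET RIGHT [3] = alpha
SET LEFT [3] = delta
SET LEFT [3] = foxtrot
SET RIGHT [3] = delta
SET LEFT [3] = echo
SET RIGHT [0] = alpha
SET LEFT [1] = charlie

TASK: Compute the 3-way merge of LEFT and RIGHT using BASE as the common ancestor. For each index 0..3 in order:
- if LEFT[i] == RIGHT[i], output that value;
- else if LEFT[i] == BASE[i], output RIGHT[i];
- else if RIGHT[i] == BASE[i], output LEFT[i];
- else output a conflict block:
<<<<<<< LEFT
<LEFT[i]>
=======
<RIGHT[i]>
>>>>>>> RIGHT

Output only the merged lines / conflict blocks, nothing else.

Answer: foxtrot
charlie
charlie
<<<<<<< LEFT
echo
=======
delta
>>>>>>> RIGHT

Derivation:
Final LEFT:  [foxtrot, charlie, charlie, echo]
Final RIGHT: [alpha, delta, delta, delta]
i=0: L=foxtrot, R=alpha=BASE -> take LEFT -> foxtrot
i=1: L=charlie, R=delta=BASE -> take LEFT -> charlie
i=2: L=charlie, R=delta=BASE -> take LEFT -> charlie
i=3: BASE=golf L=echo R=delta all differ -> CONFLICT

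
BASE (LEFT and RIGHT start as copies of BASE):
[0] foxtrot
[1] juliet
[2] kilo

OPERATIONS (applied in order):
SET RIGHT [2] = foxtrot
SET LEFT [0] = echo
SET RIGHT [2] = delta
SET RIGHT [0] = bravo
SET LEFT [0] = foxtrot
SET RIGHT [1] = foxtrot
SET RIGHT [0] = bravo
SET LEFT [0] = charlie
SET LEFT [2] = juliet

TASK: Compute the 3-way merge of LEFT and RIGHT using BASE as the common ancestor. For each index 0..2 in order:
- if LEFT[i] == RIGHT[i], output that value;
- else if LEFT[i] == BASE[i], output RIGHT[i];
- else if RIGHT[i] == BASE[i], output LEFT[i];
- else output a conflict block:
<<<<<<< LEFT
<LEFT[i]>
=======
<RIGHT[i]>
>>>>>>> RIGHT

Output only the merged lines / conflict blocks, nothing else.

Answer: <<<<<<< LEFT
charlie
=======
bravo
>>>>>>> RIGHT
foxtrot
<<<<<<< LEFT
juliet
=======
delta
>>>>>>> RIGHT

Derivation:
Final LEFT:  [charlie, juliet, juliet]
Final RIGHT: [bravo, foxtrot, delta]
i=0: BASE=foxtrot L=charlie R=bravo all differ -> CONFLICT
i=1: L=juliet=BASE, R=foxtrot -> take RIGHT -> foxtrot
i=2: BASE=kilo L=juliet R=delta all differ -> CONFLICT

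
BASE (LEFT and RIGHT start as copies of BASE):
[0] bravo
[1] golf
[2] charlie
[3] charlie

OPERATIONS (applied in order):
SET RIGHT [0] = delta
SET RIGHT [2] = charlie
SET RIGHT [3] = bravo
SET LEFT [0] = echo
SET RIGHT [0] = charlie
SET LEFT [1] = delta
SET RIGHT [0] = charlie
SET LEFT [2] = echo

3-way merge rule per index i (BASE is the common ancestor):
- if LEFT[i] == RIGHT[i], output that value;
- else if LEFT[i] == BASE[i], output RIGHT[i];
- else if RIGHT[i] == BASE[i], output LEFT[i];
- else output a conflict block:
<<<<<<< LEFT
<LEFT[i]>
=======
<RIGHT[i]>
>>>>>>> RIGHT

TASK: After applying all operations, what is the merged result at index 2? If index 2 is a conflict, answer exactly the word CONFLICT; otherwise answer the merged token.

Final LEFT:  [echo, delta, echo, charlie]
Final RIGHT: [charlie, golf, charlie, bravo]
i=0: BASE=bravo L=echo R=charlie all differ -> CONFLICT
i=1: L=delta, R=golf=BASE -> take LEFT -> delta
i=2: L=echo, R=charlie=BASE -> take LEFT -> echo
i=3: L=charlie=BASE, R=bravo -> take RIGHT -> bravo
Index 2 -> echo

Answer: echo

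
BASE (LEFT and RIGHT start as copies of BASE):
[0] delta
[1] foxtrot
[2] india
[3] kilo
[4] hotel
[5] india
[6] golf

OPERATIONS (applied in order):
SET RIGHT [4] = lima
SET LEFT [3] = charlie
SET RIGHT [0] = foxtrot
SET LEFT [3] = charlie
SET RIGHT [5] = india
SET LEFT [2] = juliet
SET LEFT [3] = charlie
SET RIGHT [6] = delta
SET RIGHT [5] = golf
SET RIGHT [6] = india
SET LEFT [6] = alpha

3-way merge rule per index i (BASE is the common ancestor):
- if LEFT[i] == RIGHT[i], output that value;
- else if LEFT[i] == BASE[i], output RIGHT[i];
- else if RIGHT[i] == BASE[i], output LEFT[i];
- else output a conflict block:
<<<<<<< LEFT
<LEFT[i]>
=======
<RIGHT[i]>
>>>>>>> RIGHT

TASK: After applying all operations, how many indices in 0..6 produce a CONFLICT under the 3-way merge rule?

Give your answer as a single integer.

Answer: 1

Derivation:
Final LEFT:  [delta, foxtrot, juliet, charlie, hotel, india, alpha]
Final RIGHT: [foxtrot, foxtrot, india, kilo, lima, golf, india]
i=0: L=delta=BASE, R=foxtrot -> take RIGHT -> foxtrot
i=1: L=foxtrot R=foxtrot -> agree -> foxtrot
i=2: L=juliet, R=india=BASE -> take LEFT -> juliet
i=3: L=charlie, R=kilo=BASE -> take LEFT -> charlie
i=4: L=hotel=BASE, R=lima -> take RIGHT -> lima
i=5: L=india=BASE, R=golf -> take RIGHT -> golf
i=6: BASE=golf L=alpha R=india all differ -> CONFLICT
Conflict count: 1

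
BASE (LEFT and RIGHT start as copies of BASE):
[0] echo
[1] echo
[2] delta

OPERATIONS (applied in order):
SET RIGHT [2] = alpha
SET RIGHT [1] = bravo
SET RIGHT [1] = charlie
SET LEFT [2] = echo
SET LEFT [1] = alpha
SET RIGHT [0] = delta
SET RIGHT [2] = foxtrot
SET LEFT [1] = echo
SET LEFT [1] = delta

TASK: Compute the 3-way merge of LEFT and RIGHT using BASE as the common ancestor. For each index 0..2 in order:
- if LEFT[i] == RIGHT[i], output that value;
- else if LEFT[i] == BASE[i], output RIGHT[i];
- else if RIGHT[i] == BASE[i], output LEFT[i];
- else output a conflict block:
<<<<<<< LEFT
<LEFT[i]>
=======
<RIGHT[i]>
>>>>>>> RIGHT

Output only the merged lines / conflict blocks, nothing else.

Final LEFT:  [echo, delta, echo]
Final RIGHT: [delta, charlie, foxtrot]
i=0: L=echo=BASE, R=delta -> take RIGHT -> delta
i=1: BASE=echo L=delta R=charlie all differ -> CONFLICT
i=2: BASE=delta L=echo R=foxtrot all differ -> CONFLICT

Answer: delta
<<<<<<< LEFT
delta
=======
charlie
>>>>>>> RIGHT
<<<<<<< LEFT
echo
=======
foxtrot
>>>>>>> RIGHT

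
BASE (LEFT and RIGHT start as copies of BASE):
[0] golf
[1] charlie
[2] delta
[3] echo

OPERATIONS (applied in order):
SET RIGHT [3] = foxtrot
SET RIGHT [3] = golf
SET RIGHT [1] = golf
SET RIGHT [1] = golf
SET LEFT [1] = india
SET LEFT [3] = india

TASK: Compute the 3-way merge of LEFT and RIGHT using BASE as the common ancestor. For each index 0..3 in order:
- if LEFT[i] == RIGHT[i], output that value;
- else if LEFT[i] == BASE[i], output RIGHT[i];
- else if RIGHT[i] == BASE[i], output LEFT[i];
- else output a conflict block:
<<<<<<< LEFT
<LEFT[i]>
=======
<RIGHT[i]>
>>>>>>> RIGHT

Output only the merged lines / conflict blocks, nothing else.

Final LEFT:  [golf, india, delta, india]
Final RIGHT: [golf, golf, delta, golf]
i=0: L=golf R=golf -> agree -> golf
i=1: BASE=charlie L=india R=golf all differ -> CONFLICT
i=2: L=delta R=delta -> agree -> delta
i=3: BASE=echo L=india R=golf all differ -> CONFLICT

Answer: golf
<<<<<<< LEFT
india
=======
golf
>>>>>>> RIGHT
delta
<<<<<<< LEFT
india
=======
golf
>>>>>>> RIGHT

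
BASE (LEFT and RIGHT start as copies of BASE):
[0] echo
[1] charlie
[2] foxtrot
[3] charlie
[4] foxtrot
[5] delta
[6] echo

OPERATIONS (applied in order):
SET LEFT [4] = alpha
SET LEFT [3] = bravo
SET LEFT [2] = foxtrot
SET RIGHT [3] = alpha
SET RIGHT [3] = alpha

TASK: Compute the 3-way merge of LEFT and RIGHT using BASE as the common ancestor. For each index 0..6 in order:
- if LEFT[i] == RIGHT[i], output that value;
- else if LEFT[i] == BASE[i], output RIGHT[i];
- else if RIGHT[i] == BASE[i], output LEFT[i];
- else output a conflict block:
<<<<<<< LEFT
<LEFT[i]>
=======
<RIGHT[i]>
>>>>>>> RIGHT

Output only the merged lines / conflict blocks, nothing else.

Final LEFT:  [echo, charlie, foxtrot, bravo, alpha, delta, echo]
Final RIGHT: [echo, charlie, foxtrot, alpha, foxtrot, delta, echo]
i=0: L=echo R=echo -> agree -> echo
i=1: L=charlie R=charlie -> agree -> charlie
i=2: L=foxtrot R=foxtrot -> agree -> foxtrot
i=3: BASE=charlie L=bravo R=alpha all differ -> CONFLICT
i=4: L=alpha, R=foxtrot=BASE -> take LEFT -> alpha
i=5: L=delta R=delta -> agree -> delta
i=6: L=echo R=echo -> agree -> echo

Answer: echo
charlie
foxtrot
<<<<<<< LEFT
bravo
=======
alpha
>>>>>>> RIGHT
alpha
delta
echo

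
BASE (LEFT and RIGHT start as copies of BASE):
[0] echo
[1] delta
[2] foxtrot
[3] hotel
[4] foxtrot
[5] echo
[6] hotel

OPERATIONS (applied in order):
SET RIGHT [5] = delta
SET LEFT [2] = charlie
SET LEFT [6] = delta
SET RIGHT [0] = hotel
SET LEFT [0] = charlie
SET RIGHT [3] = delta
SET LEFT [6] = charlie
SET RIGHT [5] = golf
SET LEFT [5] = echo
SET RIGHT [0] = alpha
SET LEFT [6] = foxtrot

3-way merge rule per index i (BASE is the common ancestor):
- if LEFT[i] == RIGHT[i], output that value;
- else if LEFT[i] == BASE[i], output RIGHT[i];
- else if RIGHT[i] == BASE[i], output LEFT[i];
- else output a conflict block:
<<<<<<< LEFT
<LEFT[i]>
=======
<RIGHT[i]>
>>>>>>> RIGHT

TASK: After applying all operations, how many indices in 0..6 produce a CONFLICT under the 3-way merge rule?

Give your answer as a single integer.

Final LEFT:  [charlie, delta, charlie, hotel, foxtrot, echo, foxtrot]
Final RIGHT: [alpha, delta, foxtrot, delta, foxtrot, golf, hotel]
i=0: BASE=echo L=charlie R=alpha all differ -> CONFLICT
i=1: L=delta R=delta -> agree -> delta
i=2: L=charlie, R=foxtrot=BASE -> take LEFT -> charlie
i=3: L=hotel=BASE, R=delta -> take RIGHT -> delta
i=4: L=foxtrot R=foxtrot -> agree -> foxtrot
i=5: L=echo=BASE, R=golf -> take RIGHT -> golf
i=6: L=foxtrot, R=hotel=BASE -> take LEFT -> foxtrot
Conflict count: 1

Answer: 1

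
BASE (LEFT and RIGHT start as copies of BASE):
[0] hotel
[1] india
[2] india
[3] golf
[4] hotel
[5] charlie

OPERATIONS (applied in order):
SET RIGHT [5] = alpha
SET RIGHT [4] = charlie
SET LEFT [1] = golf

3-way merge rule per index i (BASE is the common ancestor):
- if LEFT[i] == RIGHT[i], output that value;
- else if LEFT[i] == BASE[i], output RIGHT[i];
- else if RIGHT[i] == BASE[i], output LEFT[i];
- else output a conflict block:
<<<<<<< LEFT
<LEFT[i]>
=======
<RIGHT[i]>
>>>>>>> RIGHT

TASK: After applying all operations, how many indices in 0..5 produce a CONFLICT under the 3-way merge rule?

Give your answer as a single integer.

Answer: 0

Derivation:
Final LEFT:  [hotel, golf, india, golf, hotel, charlie]
Final RIGHT: [hotel, india, india, golf, charlie, alpha]
i=0: L=hotel R=hotel -> agree -> hotel
i=1: L=golf, R=india=BASE -> take LEFT -> golf
i=2: L=india R=india -> agree -> india
i=3: L=golf R=golf -> agree -> golf
i=4: L=hotel=BASE, R=charlie -> take RIGHT -> charlie
i=5: L=charlie=BASE, R=alpha -> take RIGHT -> alpha
Conflict count: 0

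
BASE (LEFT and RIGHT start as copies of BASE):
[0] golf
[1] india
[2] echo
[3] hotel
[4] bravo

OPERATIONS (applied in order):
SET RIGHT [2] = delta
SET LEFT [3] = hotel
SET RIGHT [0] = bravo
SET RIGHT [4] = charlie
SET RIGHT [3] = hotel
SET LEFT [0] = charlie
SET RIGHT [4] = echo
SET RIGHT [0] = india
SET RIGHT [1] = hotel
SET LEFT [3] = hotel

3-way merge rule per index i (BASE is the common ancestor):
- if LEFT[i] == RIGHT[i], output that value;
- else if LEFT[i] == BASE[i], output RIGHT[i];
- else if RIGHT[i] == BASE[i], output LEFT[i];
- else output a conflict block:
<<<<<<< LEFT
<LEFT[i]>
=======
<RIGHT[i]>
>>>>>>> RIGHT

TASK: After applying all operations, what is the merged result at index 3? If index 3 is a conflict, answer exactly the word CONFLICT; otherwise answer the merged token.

Answer: hotel

Derivation:
Final LEFT:  [charlie, india, echo, hotel, bravo]
Final RIGHT: [india, hotel, delta, hotel, echo]
i=0: BASE=golf L=charlie R=india all differ -> CONFLICT
i=1: L=india=BASE, R=hotel -> take RIGHT -> hotel
i=2: L=echo=BASE, R=delta -> take RIGHT -> delta
i=3: L=hotel R=hotel -> agree -> hotel
i=4: L=bravo=BASE, R=echo -> take RIGHT -> echo
Index 3 -> hotel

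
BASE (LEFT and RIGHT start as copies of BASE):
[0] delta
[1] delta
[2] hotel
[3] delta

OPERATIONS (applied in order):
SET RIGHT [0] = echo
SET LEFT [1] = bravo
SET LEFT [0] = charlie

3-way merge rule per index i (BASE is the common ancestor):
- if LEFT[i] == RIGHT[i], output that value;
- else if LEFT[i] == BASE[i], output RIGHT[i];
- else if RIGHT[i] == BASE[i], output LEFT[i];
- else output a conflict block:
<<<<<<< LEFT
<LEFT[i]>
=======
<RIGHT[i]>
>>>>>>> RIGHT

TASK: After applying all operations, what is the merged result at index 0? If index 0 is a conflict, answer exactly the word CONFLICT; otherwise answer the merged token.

Final LEFT:  [charlie, bravo, hotel, delta]
Final RIGHT: [echo, delta, hotel, delta]
i=0: BASE=delta L=charlie R=echo all differ -> CONFLICT
i=1: L=bravo, R=delta=BASE -> take LEFT -> bravo
i=2: L=hotel R=hotel -> agree -> hotel
i=3: L=delta R=delta -> agree -> delta
Index 0 -> CONFLICT

Answer: CONFLICT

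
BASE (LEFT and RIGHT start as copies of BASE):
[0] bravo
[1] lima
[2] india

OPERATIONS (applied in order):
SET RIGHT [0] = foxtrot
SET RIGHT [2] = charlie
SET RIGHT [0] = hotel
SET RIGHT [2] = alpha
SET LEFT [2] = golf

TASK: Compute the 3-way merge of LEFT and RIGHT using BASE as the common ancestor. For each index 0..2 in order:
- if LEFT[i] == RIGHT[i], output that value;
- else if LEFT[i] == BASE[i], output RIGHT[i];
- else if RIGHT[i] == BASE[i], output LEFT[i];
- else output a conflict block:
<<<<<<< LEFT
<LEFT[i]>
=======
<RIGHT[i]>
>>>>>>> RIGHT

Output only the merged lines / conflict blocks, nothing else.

Final LEFT:  [bravo, lima, golf]
Final RIGHT: [hotel, lima, alpha]
i=0: L=bravo=BASE, R=hotel -> take RIGHT -> hotel
i=1: L=lima R=lima -> agree -> lima
i=2: BASE=india L=golf R=alpha all differ -> CONFLICT

Answer: hotel
lima
<<<<<<< LEFT
golf
=======
alpha
>>>>>>> RIGHT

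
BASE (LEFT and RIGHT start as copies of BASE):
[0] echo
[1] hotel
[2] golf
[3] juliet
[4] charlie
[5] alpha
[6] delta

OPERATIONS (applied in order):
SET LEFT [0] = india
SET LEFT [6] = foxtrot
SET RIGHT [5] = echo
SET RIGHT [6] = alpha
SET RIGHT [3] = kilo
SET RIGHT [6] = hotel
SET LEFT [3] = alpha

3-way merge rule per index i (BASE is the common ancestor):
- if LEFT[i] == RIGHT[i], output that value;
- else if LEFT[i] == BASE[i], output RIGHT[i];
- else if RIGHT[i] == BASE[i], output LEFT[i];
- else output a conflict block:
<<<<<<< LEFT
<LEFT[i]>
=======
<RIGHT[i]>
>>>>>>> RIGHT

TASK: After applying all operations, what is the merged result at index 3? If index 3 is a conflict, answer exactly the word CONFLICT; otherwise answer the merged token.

Answer: CONFLICT

Derivation:
Final LEFT:  [india, hotel, golf, alpha, charlie, alpha, foxtrot]
Final RIGHT: [echo, hotel, golf, kilo, charlie, echo, hotel]
i=0: L=india, R=echo=BASE -> take LEFT -> india
i=1: L=hotel R=hotel -> agree -> hotel
i=2: L=golf R=golf -> agree -> golf
i=3: BASE=juliet L=alpha R=kilo all differ -> CONFLICT
i=4: L=charlie R=charlie -> agree -> charlie
i=5: L=alpha=BASE, R=echo -> take RIGHT -> echo
i=6: BASE=delta L=foxtrot R=hotel all differ -> CONFLICT
Index 3 -> CONFLICT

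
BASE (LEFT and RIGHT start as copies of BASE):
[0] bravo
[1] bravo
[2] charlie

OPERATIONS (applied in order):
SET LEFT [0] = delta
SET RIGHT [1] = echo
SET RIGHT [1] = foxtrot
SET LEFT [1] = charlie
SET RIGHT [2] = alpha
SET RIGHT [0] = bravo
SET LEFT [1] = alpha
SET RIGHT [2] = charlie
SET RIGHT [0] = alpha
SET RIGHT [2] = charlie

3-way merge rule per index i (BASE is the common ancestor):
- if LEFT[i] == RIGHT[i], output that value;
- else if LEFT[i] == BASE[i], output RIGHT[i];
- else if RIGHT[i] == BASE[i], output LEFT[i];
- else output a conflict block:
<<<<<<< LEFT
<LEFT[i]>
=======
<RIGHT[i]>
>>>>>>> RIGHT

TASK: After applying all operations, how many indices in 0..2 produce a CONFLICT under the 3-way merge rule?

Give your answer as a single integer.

Final LEFT:  [delta, alpha, charlie]
Final RIGHT: [alpha, foxtrot, charlie]
i=0: BASE=bravo L=delta R=alpha all differ -> CONFLICT
i=1: BASE=bravo L=alpha R=foxtrot all differ -> CONFLICT
i=2: L=charlie R=charlie -> agree -> charlie
Conflict count: 2

Answer: 2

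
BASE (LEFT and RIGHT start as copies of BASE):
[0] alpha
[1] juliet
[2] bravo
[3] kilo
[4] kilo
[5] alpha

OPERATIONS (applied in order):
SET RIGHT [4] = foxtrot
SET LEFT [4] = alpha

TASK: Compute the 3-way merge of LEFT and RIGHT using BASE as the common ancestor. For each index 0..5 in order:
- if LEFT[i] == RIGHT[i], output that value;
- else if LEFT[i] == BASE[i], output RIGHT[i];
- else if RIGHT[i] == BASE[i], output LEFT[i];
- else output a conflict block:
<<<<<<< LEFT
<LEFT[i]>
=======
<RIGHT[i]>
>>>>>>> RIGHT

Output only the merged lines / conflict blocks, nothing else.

Final LEFT:  [alpha, juliet, bravo, kilo, alpha, alpha]
Final RIGHT: [alpha, juliet, bravo, kilo, foxtrot, alpha]
i=0: L=alpha R=alpha -> agree -> alpha
i=1: L=juliet R=juliet -> agree -> juliet
i=2: L=bravo R=bravo -> agree -> bravo
i=3: L=kilo R=kilo -> agree -> kilo
i=4: BASE=kilo L=alpha R=foxtrot all differ -> CONFLICT
i=5: L=alpha R=alpha -> agree -> alpha

Answer: alpha
juliet
bravo
kilo
<<<<<<< LEFT
alpha
=======
foxtrot
>>>>>>> RIGHT
alpha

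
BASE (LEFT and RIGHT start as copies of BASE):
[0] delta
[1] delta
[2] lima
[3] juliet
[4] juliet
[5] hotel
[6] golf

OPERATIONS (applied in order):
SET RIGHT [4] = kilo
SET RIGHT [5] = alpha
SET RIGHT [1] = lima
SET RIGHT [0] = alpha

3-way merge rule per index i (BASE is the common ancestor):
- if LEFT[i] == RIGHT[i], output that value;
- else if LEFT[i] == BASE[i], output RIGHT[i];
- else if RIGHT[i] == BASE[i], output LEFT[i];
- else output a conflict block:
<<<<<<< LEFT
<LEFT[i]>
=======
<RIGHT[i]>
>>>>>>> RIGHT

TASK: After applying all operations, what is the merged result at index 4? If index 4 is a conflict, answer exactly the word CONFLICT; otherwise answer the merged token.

Answer: kilo

Derivation:
Final LEFT:  [delta, delta, lima, juliet, juliet, hotel, golf]
Final RIGHT: [alpha, lima, lima, juliet, kilo, alpha, golf]
i=0: L=delta=BASE, R=alpha -> take RIGHT -> alpha
i=1: L=delta=BASE, R=lima -> take RIGHT -> lima
i=2: L=lima R=lima -> agree -> lima
i=3: L=juliet R=juliet -> agree -> juliet
i=4: L=juliet=BASE, R=kilo -> take RIGHT -> kilo
i=5: L=hotel=BASE, R=alpha -> take RIGHT -> alpha
i=6: L=golf R=golf -> agree -> golf
Index 4 -> kilo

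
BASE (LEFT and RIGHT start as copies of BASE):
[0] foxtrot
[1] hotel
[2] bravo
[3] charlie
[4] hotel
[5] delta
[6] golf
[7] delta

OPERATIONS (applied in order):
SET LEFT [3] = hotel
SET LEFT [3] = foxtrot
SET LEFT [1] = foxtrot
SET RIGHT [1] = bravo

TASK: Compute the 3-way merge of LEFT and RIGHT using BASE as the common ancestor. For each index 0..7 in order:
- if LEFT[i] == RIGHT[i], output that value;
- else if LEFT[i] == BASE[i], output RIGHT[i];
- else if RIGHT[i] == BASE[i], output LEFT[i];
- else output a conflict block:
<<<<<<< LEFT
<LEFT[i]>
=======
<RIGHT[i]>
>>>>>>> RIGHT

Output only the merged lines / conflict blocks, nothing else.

Answer: foxtrot
<<<<<<< LEFT
foxtrot
=======
bravo
>>>>>>> RIGHT
bravo
foxtrot
hotel
delta
golf
delta

Derivation:
Final LEFT:  [foxtrot, foxtrot, bravo, foxtrot, hotel, delta, golf, delta]
Final RIGHT: [foxtrot, bravo, bravo, charlie, hotel, delta, golf, delta]
i=0: L=foxtrot R=foxtrot -> agree -> foxtrot
i=1: BASE=hotel L=foxtrot R=bravo all differ -> CONFLICT
i=2: L=bravo R=bravo -> agree -> bravo
i=3: L=foxtrot, R=charlie=BASE -> take LEFT -> foxtrot
i=4: L=hotel R=hotel -> agree -> hotel
i=5: L=delta R=delta -> agree -> delta
i=6: L=golf R=golf -> agree -> golf
i=7: L=delta R=delta -> agree -> delta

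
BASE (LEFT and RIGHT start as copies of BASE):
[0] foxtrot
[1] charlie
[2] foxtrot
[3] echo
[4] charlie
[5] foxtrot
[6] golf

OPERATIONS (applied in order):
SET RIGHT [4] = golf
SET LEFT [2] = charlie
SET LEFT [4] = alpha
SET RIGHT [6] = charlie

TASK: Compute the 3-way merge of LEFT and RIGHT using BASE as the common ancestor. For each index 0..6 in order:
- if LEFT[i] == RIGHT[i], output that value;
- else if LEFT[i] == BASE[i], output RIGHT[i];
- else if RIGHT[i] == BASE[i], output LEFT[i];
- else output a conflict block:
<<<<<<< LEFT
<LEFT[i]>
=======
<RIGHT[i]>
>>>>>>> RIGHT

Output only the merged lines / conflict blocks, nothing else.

Answer: foxtrot
charlie
charlie
echo
<<<<<<< LEFT
alpha
=======
golf
>>>>>>> RIGHT
foxtrot
charlie

Derivation:
Final LEFT:  [foxtrot, charlie, charlie, echo, alpha, foxtrot, golf]
Final RIGHT: [foxtrot, charlie, foxtrot, echo, golf, foxtrot, charlie]
i=0: L=foxtrot R=foxtrot -> agree -> foxtrot
i=1: L=charlie R=charlie -> agree -> charlie
i=2: L=charlie, R=foxtrot=BASE -> take LEFT -> charlie
i=3: L=echo R=echo -> agree -> echo
i=4: BASE=charlie L=alpha R=golf all differ -> CONFLICT
i=5: L=foxtrot R=foxtrot -> agree -> foxtrot
i=6: L=golf=BASE, R=charlie -> take RIGHT -> charlie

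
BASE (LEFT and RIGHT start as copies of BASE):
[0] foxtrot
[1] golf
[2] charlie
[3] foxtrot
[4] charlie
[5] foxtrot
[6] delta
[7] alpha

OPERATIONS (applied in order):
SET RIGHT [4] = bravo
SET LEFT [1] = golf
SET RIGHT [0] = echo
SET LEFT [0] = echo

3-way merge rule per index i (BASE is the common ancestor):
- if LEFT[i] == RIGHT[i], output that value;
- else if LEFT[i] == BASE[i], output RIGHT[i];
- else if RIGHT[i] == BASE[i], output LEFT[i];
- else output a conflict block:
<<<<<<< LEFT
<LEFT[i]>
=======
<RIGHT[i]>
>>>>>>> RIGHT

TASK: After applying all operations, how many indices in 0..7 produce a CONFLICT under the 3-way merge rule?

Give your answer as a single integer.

Answer: 0

Derivation:
Final LEFT:  [echo, golf, charlie, foxtrot, charlie, foxtrot, delta, alpha]
Final RIGHT: [echo, golf, charlie, foxtrot, bravo, foxtrot, delta, alpha]
i=0: L=echo R=echo -> agree -> echo
i=1: L=golf R=golf -> agree -> golf
i=2: L=charlie R=charlie -> agree -> charlie
i=3: L=foxtrot R=foxtrot -> agree -> foxtrot
i=4: L=charlie=BASE, R=bravo -> take RIGHT -> bravo
i=5: L=foxtrot R=foxtrot -> agree -> foxtrot
i=6: L=delta R=delta -> agree -> delta
i=7: L=alpha R=alpha -> agree -> alpha
Conflict count: 0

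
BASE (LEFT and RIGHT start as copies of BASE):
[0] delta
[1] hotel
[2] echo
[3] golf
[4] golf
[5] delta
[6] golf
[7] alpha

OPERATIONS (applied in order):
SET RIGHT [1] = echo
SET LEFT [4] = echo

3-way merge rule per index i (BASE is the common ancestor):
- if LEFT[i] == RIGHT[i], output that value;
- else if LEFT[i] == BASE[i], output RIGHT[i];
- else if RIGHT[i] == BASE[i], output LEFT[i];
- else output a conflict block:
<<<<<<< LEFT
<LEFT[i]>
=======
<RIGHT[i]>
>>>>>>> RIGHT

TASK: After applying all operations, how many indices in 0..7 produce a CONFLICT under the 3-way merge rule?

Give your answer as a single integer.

Answer: 0

Derivation:
Final LEFT:  [delta, hotel, echo, golf, echo, delta, golf, alpha]
Final RIGHT: [delta, echo, echo, golf, golf, delta, golf, alpha]
i=0: L=delta R=delta -> agree -> delta
i=1: L=hotel=BASE, R=echo -> take RIGHT -> echo
i=2: L=echo R=echo -> agree -> echo
i=3: L=golf R=golf -> agree -> golf
i=4: L=echo, R=golf=BASE -> take LEFT -> echo
i=5: L=delta R=delta -> agree -> delta
i=6: L=golf R=golf -> agree -> golf
i=7: L=alpha R=alpha -> agree -> alpha
Conflict count: 0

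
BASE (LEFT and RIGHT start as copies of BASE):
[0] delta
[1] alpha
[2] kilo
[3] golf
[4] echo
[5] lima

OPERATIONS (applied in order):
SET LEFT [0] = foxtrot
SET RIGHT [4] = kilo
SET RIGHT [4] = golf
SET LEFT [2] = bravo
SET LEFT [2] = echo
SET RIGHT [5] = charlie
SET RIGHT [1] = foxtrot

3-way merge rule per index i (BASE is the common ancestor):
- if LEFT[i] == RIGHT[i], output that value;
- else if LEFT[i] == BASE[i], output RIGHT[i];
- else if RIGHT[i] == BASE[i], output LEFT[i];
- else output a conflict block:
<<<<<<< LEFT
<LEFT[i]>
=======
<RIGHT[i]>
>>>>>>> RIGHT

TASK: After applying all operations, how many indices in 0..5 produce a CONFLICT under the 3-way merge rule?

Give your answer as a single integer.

Answer: 0

Derivation:
Final LEFT:  [foxtrot, alpha, echo, golf, echo, lima]
Final RIGHT: [delta, foxtrot, kilo, golf, golf, charlie]
i=0: L=foxtrot, R=delta=BASE -> take LEFT -> foxtrot
i=1: L=alpha=BASE, R=foxtrot -> take RIGHT -> foxtrot
i=2: L=echo, R=kilo=BASE -> take LEFT -> echo
i=3: L=golf R=golf -> agree -> golf
i=4: L=echo=BASE, R=golf -> take RIGHT -> golf
i=5: L=lima=BASE, R=charlie -> take RIGHT -> charlie
Conflict count: 0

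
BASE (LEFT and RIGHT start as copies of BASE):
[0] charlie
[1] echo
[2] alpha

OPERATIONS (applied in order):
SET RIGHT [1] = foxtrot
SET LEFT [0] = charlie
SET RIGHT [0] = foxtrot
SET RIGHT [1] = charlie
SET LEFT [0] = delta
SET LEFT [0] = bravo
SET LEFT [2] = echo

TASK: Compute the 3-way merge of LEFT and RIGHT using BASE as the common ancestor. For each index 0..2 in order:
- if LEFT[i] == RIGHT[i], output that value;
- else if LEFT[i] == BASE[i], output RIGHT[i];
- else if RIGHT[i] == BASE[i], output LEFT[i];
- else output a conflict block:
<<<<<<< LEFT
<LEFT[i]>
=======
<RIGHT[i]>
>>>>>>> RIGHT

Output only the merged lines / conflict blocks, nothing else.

Answer: <<<<<<< LEFT
bravo
=======
foxtrot
>>>>>>> RIGHT
charlie
echo

Derivation:
Final LEFT:  [bravo, echo, echo]
Final RIGHT: [foxtrot, charlie, alpha]
i=0: BASE=charlie L=bravo R=foxtrot all differ -> CONFLICT
i=1: L=echo=BASE, R=charlie -> take RIGHT -> charlie
i=2: L=echo, R=alpha=BASE -> take LEFT -> echo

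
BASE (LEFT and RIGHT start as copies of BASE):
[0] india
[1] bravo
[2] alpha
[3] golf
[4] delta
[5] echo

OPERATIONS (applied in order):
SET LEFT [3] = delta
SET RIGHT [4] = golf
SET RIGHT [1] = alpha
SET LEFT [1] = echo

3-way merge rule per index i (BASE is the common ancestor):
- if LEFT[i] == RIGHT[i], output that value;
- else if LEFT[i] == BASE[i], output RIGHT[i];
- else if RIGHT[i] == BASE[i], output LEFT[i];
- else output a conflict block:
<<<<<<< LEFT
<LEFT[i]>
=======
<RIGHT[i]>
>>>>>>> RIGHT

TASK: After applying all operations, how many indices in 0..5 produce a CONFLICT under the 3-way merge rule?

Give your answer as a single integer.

Answer: 1

Derivation:
Final LEFT:  [india, echo, alpha, delta, delta, echo]
Final RIGHT: [india, alpha, alpha, golf, golf, echo]
i=0: L=india R=india -> agree -> india
i=1: BASE=bravo L=echo R=alpha all differ -> CONFLICT
i=2: L=alpha R=alpha -> agree -> alpha
i=3: L=delta, R=golf=BASE -> take LEFT -> delta
i=4: L=delta=BASE, R=golf -> take RIGHT -> golf
i=5: L=echo R=echo -> agree -> echo
Conflict count: 1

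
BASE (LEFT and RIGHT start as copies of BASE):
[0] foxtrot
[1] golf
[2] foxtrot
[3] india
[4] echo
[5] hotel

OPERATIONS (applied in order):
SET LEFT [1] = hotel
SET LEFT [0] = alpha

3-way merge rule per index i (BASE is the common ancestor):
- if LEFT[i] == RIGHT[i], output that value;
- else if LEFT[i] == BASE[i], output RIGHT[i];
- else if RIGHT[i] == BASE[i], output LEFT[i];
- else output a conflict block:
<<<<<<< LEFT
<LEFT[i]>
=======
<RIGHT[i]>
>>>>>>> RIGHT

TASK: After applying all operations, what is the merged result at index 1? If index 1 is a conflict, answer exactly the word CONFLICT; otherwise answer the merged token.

Answer: hotel

Derivation:
Final LEFT:  [alpha, hotel, foxtrot, india, echo, hotel]
Final RIGHT: [foxtrot, golf, foxtrot, india, echo, hotel]
i=0: L=alpha, R=foxtrot=BASE -> take LEFT -> alpha
i=1: L=hotel, R=golf=BASE -> take LEFT -> hotel
i=2: L=foxtrot R=foxtrot -> agree -> foxtrot
i=3: L=india R=india -> agree -> india
i=4: L=echo R=echo -> agree -> echo
i=5: L=hotel R=hotel -> agree -> hotel
Index 1 -> hotel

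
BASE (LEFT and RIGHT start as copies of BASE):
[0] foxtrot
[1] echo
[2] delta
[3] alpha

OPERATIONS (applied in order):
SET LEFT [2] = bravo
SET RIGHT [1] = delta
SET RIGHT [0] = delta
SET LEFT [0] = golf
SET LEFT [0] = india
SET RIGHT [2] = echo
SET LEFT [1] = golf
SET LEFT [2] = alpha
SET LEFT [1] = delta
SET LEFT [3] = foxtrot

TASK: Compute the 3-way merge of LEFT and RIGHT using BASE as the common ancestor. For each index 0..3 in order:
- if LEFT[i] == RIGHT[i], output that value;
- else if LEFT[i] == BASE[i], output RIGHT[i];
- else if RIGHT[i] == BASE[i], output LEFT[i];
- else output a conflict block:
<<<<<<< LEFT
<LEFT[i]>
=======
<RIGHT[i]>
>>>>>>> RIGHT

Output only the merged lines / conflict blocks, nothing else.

Answer: <<<<<<< LEFT
india
=======
delta
>>>>>>> RIGHT
delta
<<<<<<< LEFT
alpha
=======
echo
>>>>>>> RIGHT
foxtrot

Derivation:
Final LEFT:  [india, delta, alpha, foxtrot]
Final RIGHT: [delta, delta, echo, alpha]
i=0: BASE=foxtrot L=india R=delta all differ -> CONFLICT
i=1: L=delta R=delta -> agree -> delta
i=2: BASE=delta L=alpha R=echo all differ -> CONFLICT
i=3: L=foxtrot, R=alpha=BASE -> take LEFT -> foxtrot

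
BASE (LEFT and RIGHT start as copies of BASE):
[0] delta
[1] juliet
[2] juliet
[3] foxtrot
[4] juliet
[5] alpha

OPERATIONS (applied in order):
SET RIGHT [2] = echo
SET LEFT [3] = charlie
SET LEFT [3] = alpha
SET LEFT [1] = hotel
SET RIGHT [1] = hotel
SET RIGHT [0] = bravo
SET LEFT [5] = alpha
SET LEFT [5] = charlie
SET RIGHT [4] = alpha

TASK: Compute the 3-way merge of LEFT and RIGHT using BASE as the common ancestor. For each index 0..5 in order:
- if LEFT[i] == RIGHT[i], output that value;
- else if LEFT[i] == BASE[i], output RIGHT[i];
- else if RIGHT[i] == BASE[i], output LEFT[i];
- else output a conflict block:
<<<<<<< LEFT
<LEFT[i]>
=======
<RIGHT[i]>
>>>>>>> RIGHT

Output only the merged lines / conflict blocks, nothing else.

Final LEFT:  [delta, hotel, juliet, alpha, juliet, charlie]
Final RIGHT: [bravo, hotel, echo, foxtrot, alpha, alpha]
i=0: L=delta=BASE, R=bravo -> take RIGHT -> bravo
i=1: L=hotel R=hotel -> agree -> hotel
i=2: L=juliet=BASE, R=echo -> take RIGHT -> echo
i=3: L=alpha, R=foxtrot=BASE -> take LEFT -> alpha
i=4: L=juliet=BASE, R=alpha -> take RIGHT -> alpha
i=5: L=charlie, R=alpha=BASE -> take LEFT -> charlie

Answer: bravo
hotel
echo
alpha
alpha
charlie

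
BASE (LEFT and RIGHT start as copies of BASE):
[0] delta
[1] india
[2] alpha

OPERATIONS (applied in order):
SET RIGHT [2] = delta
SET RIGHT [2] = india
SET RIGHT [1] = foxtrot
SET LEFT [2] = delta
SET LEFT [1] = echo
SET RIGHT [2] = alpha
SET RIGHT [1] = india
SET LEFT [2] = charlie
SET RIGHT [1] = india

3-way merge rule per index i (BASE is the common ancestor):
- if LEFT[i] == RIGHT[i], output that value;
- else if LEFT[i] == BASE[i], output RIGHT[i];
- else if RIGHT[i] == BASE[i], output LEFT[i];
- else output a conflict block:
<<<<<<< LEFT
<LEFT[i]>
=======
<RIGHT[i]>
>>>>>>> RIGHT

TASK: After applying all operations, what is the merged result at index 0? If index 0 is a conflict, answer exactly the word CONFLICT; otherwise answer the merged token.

Final LEFT:  [delta, echo, charlie]
Final RIGHT: [delta, india, alpha]
i=0: L=delta R=delta -> agree -> delta
i=1: L=echo, R=india=BASE -> take LEFT -> echo
i=2: L=charlie, R=alpha=BASE -> take LEFT -> charlie
Index 0 -> delta

Answer: delta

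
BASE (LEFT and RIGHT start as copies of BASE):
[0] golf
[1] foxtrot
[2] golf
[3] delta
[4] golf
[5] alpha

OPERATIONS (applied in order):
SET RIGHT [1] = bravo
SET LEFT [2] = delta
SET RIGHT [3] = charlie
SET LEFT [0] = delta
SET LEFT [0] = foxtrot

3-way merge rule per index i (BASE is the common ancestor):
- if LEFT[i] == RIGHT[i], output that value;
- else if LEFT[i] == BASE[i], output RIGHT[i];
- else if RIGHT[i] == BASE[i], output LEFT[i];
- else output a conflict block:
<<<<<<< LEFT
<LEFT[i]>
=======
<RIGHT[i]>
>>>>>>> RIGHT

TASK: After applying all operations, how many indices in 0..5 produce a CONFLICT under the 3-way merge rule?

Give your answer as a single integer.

Answer: 0

Derivation:
Final LEFT:  [foxtrot, foxtrot, delta, delta, golf, alpha]
Final RIGHT: [golf, bravo, golf, charlie, golf, alpha]
i=0: L=foxtrot, R=golf=BASE -> take LEFT -> foxtrot
i=1: L=foxtrot=BASE, R=bravo -> take RIGHT -> bravo
i=2: L=delta, R=golf=BASE -> take LEFT -> delta
i=3: L=delta=BASE, R=charlie -> take RIGHT -> charlie
i=4: L=golf R=golf -> agree -> golf
i=5: L=alpha R=alpha -> agree -> alpha
Conflict count: 0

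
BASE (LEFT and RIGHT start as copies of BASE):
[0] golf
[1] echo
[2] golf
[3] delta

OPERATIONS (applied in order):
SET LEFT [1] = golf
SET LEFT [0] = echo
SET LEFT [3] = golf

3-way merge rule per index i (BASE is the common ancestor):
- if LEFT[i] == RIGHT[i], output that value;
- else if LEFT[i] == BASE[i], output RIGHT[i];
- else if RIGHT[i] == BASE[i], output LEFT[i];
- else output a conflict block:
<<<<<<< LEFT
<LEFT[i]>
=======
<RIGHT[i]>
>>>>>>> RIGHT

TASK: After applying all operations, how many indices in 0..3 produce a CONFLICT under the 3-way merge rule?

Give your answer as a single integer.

Answer: 0

Derivation:
Final LEFT:  [echo, golf, golf, golf]
Final RIGHT: [golf, echo, golf, delta]
i=0: L=echo, R=golf=BASE -> take LEFT -> echo
i=1: L=golf, R=echo=BASE -> take LEFT -> golf
i=2: L=golf R=golf -> agree -> golf
i=3: L=golf, R=delta=BASE -> take LEFT -> golf
Conflict count: 0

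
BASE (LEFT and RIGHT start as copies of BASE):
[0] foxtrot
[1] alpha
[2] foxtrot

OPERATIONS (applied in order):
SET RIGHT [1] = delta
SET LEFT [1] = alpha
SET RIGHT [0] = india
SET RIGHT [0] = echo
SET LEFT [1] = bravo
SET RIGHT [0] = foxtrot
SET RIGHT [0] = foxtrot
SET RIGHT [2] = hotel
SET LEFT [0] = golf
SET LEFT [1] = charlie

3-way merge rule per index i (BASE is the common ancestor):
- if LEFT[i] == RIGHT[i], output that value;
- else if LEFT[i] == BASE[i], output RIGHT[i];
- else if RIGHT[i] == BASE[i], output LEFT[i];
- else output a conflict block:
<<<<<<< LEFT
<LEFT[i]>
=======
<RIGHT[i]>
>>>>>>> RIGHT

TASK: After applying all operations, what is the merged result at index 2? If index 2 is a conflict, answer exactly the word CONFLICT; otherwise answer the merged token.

Answer: hotel

Derivation:
Final LEFT:  [golf, charlie, foxtrot]
Final RIGHT: [foxtrot, delta, hotel]
i=0: L=golf, R=foxtrot=BASE -> take LEFT -> golf
i=1: BASE=alpha L=charlie R=delta all differ -> CONFLICT
i=2: L=foxtrot=BASE, R=hotel -> take RIGHT -> hotel
Index 2 -> hotel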